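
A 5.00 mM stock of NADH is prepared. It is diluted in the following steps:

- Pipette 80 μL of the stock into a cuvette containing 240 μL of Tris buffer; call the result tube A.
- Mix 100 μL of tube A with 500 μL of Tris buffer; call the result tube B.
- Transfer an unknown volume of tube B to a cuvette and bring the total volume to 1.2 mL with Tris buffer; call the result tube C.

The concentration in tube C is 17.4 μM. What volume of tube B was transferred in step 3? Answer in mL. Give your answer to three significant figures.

0.100 mL

Step 1: 80 μL + 240 μL = 320 μL total → factor 320/80 = 4
Step 2: 100 μL + 500 μL = 600 μL total → factor 600/100 = 6
Step 3: v brought to 1.2 mL → factor = 1.2 mL/v
Product of known-step factors = 24
Overall factor = 5.00 mM / (17.4 μM) = 287.36
Step-3 factor = 287.36 / 24 = 11.973
v = 1.2 mL / 11.973 = 0.100 mL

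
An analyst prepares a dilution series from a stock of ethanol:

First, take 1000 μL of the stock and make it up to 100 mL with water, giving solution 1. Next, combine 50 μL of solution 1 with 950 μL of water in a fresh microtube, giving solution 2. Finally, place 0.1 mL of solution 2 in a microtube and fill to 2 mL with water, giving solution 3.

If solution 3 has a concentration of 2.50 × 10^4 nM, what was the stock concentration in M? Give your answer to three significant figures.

1.00 M

Step 1: 1000 μL brought to 100 mL → factor 1 × 10^5/1000 = 100
Step 2: 50 μL + 950 μL = 1000 μL total → factor 1000/50 = 20
Step 3: 0.1 mL brought to 2 mL → factor 2/0.1 = 20
Overall dilution factor = 100 × 20 × 20 = 40000
Stock = 2.50 × 10^4 nM × 40000 = 1.000 × 10^9 nM = 1.00 M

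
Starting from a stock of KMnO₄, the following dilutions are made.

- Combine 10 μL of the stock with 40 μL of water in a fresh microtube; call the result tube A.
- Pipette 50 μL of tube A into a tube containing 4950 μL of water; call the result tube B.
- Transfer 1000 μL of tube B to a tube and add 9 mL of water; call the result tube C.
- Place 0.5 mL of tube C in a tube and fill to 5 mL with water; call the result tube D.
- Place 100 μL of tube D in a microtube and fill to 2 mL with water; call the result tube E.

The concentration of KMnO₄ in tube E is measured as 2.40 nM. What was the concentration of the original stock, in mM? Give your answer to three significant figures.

Step 1: 10 μL + 40 μL = 50 μL total → factor 50/10 = 5
Step 2: 50 μL + 4950 μL = 5000 μL total → factor 5000/50 = 100
Step 3: 1000 μL + 9 mL = 10000 μL total → factor 10000/1000 = 10
Step 4: 0.5 mL brought to 5 mL → factor 5/0.5 = 10
Step 5: 100 μL brought to 2 mL → factor 2000/100 = 20
Overall dilution factor = 5 × 100 × 10 × 10 × 20 = 1 × 10^6
Stock = 2.40 nM × 1 × 10^6 = 2.400 × 10^6 nM = 2.40 mM

2.40 mM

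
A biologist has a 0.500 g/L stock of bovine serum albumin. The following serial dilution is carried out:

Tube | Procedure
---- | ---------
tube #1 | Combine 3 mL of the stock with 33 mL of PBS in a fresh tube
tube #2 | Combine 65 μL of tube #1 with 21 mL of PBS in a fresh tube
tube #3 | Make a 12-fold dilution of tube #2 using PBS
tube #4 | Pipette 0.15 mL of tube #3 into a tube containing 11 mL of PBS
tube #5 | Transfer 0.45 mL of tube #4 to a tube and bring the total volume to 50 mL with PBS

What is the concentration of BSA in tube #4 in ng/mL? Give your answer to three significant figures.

Step 1: 3 mL + 33 mL = 36 mL total → factor 36/3 = 12
Step 2: 65 μL + 21 mL = 21065 μL total → factor 21065/65 = 324.08
Step 3: 12-fold → factor 12
Step 4: 0.15 mL + 11 mL = 11.15 mL total → factor 11.15/0.15 = 74.333
Dilution factor through tube #4 = 12 × 324.08 × 12 × 74.333 = 3.4689 × 10^6
[tube #4] = 0.500 g/L / 3.4689 × 10^6 = 1.441 × 10^-7 g/L = 0.144 ng/mL

0.144 ng/mL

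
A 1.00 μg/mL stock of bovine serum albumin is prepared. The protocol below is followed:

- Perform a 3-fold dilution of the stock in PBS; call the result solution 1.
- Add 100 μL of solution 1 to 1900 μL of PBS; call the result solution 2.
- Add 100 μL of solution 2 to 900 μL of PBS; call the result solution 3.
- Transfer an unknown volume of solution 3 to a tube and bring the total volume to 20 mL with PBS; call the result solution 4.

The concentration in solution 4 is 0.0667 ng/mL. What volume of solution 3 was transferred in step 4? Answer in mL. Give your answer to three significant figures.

Step 1: 3-fold → factor 3
Step 2: 100 μL + 1900 μL = 2000 μL total → factor 2000/100 = 20
Step 3: 100 μL + 900 μL = 1000 μL total → factor 1000/100 = 10
Step 4: v brought to 20 mL → factor = 20 mL/v
Product of known-step factors = 600
Overall factor = 1.00 μg/mL / (0.0667 ng/mL) = 14993
Step-4 factor = 14993 / 600 = 24.988
v = 20 mL / 24.988 = 0.800 mL

0.800 mL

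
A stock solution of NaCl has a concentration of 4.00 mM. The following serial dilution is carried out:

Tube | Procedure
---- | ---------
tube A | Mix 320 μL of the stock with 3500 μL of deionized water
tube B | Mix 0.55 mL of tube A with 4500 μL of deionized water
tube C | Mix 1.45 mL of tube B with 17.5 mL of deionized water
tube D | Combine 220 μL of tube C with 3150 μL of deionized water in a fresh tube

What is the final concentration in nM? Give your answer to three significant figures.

Step 1: 320 μL + 3500 μL = 3820 μL total → factor 3820/320 = 11.938
Step 2: 0.55 mL + 4500 μL = 5.05 mL total → factor 5.05/0.55 = 9.1818
Step 3: 1.45 mL + 17.5 mL = 18.95 mL total → factor 18.95/1.45 = 13.069
Step 4: 220 μL + 3150 μL = 3370 μL total → factor 3370/220 = 15.318
Overall dilution factor = 11.938 × 9.1818 × 13.069 × 15.318 = 21943
Final = 4.00 mM / 21943 = 0.0001823 mM = 182 nM

182 nM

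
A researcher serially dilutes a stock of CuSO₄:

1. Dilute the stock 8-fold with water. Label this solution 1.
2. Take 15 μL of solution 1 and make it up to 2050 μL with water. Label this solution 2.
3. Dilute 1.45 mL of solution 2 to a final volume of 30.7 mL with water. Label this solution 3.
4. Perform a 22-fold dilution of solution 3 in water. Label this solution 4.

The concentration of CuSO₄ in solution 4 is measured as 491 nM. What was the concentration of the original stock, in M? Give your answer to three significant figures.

Step 1: 8-fold → factor 8
Step 2: 15 μL brought to 2050 μL → factor 2050/15 = 136.67
Step 3: 1.45 mL brought to 30.7 mL → factor 30.7/1.45 = 21.172
Step 4: 22-fold → factor 22
Overall dilution factor = 8 × 136.67 × 21.172 × 22 = 5.0927 × 10^5
Stock = 491 nM × 5.0927 × 10^5 = 2.501 × 10^8 nM = 0.250 M

0.250 M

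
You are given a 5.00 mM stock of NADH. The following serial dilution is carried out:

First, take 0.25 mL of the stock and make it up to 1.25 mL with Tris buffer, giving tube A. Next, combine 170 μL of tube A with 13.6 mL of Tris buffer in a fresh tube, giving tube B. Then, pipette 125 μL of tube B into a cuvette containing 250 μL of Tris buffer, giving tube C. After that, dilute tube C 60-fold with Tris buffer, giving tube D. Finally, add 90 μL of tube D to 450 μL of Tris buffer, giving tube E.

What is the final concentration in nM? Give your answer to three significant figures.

Step 1: 0.25 mL brought to 1.25 mL → factor 1.25/0.25 = 5
Step 2: 170 μL + 13.6 mL = 13770 μL total → factor 13770/170 = 81
Step 3: 125 μL + 250 μL = 375 μL total → factor 375/125 = 3
Step 4: 60-fold → factor 60
Step 5: 90 μL + 450 μL = 540 μL total → factor 540/90 = 6
Overall dilution factor = 5 × 81 × 3 × 60 × 6 = 4.374 × 10^5
Final = 5.00 mM / 4.374 × 10^5 = 1.143 × 10^-5 mM = 11.4 nM

11.4 nM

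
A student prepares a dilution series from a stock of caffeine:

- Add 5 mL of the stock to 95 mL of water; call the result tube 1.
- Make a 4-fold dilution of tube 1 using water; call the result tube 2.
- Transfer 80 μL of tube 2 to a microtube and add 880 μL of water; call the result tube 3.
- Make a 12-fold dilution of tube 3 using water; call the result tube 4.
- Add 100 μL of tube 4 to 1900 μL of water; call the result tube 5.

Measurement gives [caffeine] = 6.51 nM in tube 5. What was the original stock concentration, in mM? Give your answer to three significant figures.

1.50 mM

Step 1: 5 mL + 95 mL = 100 mL total → factor 100/5 = 20
Step 2: 4-fold → factor 4
Step 3: 80 μL + 880 μL = 960 μL total → factor 960/80 = 12
Step 4: 12-fold → factor 12
Step 5: 100 μL + 1900 μL = 2000 μL total → factor 2000/100 = 20
Overall dilution factor = 20 × 4 × 12 × 12 × 20 = 2.304 × 10^5
Stock = 6.51 nM × 2.304 × 10^5 = 1.500 × 10^6 nM = 1.50 mM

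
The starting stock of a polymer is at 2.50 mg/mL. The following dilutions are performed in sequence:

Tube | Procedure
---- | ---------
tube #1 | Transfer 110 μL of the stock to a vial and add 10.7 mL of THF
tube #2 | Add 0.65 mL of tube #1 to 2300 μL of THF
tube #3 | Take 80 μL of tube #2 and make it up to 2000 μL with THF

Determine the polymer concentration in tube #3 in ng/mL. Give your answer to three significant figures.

Step 1: 110 μL + 10.7 mL = 10810 μL total → factor 10810/110 = 98.273
Step 2: 0.65 mL + 2300 μL = 2.95 mL total → factor 2.95/0.65 = 4.5385
Step 3: 80 μL brought to 2000 μL → factor 2000/80 = 25
Overall dilution factor = 98.273 × 4.5385 × 25 = 11150
Final = 2.50 mg/mL / 11150 = 0.0002242 mg/mL = 224 ng/mL

224 ng/mL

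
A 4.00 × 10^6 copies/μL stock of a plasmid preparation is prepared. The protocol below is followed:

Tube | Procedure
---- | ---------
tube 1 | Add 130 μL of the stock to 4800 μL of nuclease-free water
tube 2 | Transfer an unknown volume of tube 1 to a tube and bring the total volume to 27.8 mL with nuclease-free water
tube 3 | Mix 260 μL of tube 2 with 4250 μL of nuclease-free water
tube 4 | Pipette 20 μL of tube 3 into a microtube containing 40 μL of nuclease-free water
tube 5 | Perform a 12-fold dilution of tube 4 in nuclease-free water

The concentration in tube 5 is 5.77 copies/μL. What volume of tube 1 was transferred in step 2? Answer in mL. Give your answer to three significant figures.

Step 1: 130 μL + 4800 μL = 4930 μL total → factor 4930/130 = 37.923
Step 2: v brought to 27.8 mL → factor = 27.8 mL/v
Step 3: 260 μL + 4250 μL = 4510 μL total → factor 4510/260 = 17.346
Step 4: 20 μL + 40 μL = 60 μL total → factor 60/20 = 3
Step 5: 12-fold → factor 12
Product of known-step factors = 23682
Overall factor = 4.00 × 10^6 copies/μL / (5.77 copies/μL) = 6.9324 × 10^5
Step-2 factor = 6.9324 × 10^5 / 23682 = 29.274
v = 27.8 mL / 29.274 = 0.950 mL

0.950 mL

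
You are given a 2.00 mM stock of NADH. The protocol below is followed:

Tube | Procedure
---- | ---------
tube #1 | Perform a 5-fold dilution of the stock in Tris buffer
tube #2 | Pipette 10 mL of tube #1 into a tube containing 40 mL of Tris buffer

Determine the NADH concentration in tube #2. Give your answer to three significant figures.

0.0800 mM

Step 1: 5-fold → factor 5
Step 2: 10 mL + 40 mL = 50 mL total → factor 50/10 = 5
Overall dilution factor = 5 × 5 = 25
Final = 2.00 mM / 25 = 0.0800 mM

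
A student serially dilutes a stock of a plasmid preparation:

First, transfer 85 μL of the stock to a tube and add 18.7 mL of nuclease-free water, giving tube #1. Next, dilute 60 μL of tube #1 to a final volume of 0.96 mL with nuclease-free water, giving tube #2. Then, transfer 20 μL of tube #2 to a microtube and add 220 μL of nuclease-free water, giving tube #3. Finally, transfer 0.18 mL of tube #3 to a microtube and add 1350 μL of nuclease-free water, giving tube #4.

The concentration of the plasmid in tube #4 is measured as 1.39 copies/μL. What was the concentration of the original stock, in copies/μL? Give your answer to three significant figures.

5.01 × 10^5 copies/μL

Step 1: 85 μL + 18.7 mL = 18785 μL total → factor 18785/85 = 221
Step 2: 60 μL brought to 0.96 mL → factor 960/60 = 16
Step 3: 20 μL + 220 μL = 240 μL total → factor 240/20 = 12
Step 4: 0.18 mL + 1350 μL = 1.53 mL total → factor 1.53/0.18 = 8.5
Overall dilution factor = 221 × 16 × 12 × 8.5 = 3.6067 × 10^5
Stock = 1.39 copies/μL × 3.6067 × 10^5 = 5.01 × 10^5 copies/μL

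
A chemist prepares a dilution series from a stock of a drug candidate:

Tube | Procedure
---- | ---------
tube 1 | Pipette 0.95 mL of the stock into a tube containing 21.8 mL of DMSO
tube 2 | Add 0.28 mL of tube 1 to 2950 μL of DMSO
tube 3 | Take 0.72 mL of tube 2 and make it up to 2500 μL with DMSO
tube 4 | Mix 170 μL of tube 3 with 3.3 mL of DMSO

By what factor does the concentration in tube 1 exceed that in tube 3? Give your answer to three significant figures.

Step 1: 0.95 mL + 21.8 mL = 22.75 mL total → factor 22.75/0.95 = 23.947
Step 2: 0.28 mL + 2950 μL = 3.23 mL total → factor 3.23/0.28 = 11.536
Step 3: 0.72 mL brought to 2500 μL → factor 2.5/0.72 = 3.4722
Dilution factor to tube 1 = 23.947; to tube 3 = 959.2
[tube 1]/[tube 3] = (factor to tube 3)/(factor to tube 1) = 959.2/23.947 = 40.1

40.1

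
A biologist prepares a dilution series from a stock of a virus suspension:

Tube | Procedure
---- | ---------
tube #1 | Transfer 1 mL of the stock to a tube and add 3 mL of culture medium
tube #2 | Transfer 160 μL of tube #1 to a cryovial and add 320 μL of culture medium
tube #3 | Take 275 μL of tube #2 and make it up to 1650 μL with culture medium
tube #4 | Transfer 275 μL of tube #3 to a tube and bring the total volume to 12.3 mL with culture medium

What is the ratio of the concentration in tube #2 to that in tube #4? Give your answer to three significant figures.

268

Step 1: 1 mL + 3 mL = 4 mL total → factor 4/1 = 4
Step 2: 160 μL + 320 μL = 480 μL total → factor 480/160 = 3
Step 3: 275 μL brought to 1650 μL → factor 1650/275 = 6
Step 4: 275 μL brought to 12.3 mL → factor 12300/275 = 44.727
Dilution factor to tube #2 = 12; to tube #4 = 3220.4
[tube #2]/[tube #4] = (factor to tube #4)/(factor to tube #2) = 3220.4/12 = 268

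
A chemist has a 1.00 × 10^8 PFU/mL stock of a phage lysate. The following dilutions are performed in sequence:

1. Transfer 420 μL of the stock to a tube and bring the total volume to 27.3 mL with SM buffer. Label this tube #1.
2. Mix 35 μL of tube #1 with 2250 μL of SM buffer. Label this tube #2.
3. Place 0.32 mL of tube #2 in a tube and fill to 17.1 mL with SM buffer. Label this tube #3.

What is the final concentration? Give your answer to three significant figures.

Step 1: 420 μL brought to 27.3 mL → factor 27300/420 = 65
Step 2: 35 μL + 2250 μL = 2285 μL total → factor 2285/35 = 65.286
Step 3: 0.32 mL brought to 17.1 mL → factor 17.1/0.32 = 53.438
Overall dilution factor = 65 × 65.286 × 53.438 = 2.2677 × 10^5
Final = 1.00 × 10^8 PFU/mL / 2.2677 × 10^5 = 441 PFU/mL

441 PFU/mL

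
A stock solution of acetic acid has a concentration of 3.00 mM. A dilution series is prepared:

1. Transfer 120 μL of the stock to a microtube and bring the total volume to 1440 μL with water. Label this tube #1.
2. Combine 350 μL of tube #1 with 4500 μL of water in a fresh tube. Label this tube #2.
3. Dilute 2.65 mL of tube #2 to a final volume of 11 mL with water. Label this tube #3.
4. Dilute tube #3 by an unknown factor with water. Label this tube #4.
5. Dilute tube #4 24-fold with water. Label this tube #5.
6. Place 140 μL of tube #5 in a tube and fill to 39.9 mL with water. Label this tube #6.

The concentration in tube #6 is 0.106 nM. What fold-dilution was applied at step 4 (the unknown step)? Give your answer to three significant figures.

5.99-fold

Step 1: 120 μL brought to 1440 μL → factor 1440/120 = 12
Step 2: 350 μL + 4500 μL = 4850 μL total → factor 4850/350 = 13.857
Step 3: 2.65 mL brought to 11 mL → factor 11/2.65 = 4.1509
Step 4: unknown factor x
Step 5: 24-fold → factor 24
Step 6: 140 μL brought to 39.9 mL → factor 39900/140 = 285
Product of known-step factors = 4.7213 × 10^6
Overall factor = 3.00 mM / (0.106 nM) = 2.8302 × 10^7
x = 2.8302 × 10^7 / 4.7213 × 10^6 = 5.99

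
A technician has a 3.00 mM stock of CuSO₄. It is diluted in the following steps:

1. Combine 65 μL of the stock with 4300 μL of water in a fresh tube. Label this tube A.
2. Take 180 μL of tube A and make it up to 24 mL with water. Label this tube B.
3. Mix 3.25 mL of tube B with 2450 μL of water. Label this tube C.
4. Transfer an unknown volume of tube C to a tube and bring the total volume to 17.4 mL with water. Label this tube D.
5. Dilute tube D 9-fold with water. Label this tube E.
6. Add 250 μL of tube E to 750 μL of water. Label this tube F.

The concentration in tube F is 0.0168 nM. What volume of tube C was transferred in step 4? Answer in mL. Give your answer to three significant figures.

Step 1: 65 μL + 4300 μL = 4365 μL total → factor 4365/65 = 67.154
Step 2: 180 μL brought to 24 mL → factor 24000/180 = 133.33
Step 3: 3.25 mL + 2450 μL = 5.7 mL total → factor 5.7/3.25 = 1.7538
Step 4: v brought to 17.4 mL → factor = 17.4 mL/v
Step 5: 9-fold → factor 9
Step 6: 250 μL + 750 μL = 1000 μL total → factor 1000/250 = 4
Product of known-step factors = 5.6533 × 10^5
Overall factor = 3.00 mM / (0.0168 nM) = 1.7857 × 10^8
Step-4 factor = 1.7857 × 10^8 / 5.6533 × 10^5 = 315.87
v = 17.4 mL / 315.87 = 0.0551 mL

0.0551 mL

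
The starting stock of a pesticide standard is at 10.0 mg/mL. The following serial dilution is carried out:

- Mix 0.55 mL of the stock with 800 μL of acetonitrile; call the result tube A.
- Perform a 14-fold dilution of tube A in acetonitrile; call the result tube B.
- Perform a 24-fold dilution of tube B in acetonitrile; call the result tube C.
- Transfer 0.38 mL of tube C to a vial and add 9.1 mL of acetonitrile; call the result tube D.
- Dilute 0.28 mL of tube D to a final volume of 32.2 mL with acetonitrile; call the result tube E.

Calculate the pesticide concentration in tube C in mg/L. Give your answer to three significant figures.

12.1 mg/L

Step 1: 0.55 mL + 800 μL = 1.35 mL total → factor 1.35/0.55 = 2.4545
Step 2: 14-fold → factor 14
Step 3: 24-fold → factor 24
Dilution factor through tube C = 2.4545 × 14 × 24 = 824.73
[tube C] = 10.0 mg/mL / 824.73 = 0.01213 mg/mL = 12.1 mg/L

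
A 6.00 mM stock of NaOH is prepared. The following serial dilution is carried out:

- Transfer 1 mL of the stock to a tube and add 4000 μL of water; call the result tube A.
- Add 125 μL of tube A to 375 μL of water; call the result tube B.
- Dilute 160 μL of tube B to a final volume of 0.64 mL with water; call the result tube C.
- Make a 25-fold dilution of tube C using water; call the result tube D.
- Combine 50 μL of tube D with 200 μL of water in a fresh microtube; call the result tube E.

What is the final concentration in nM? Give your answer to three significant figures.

600 nM

Step 1: 1 mL + 4000 μL = 5 mL total → factor 5/1 = 5
Step 2: 125 μL + 375 μL = 500 μL total → factor 500/125 = 4
Step 3: 160 μL brought to 0.64 mL → factor 640/160 = 4
Step 4: 25-fold → factor 25
Step 5: 50 μL + 200 μL = 250 μL total → factor 250/50 = 5
Overall dilution factor = 5 × 4 × 4 × 25 × 5 = 10000
Final = 6.00 mM / 10000 = 0.0006000 mM = 600 nM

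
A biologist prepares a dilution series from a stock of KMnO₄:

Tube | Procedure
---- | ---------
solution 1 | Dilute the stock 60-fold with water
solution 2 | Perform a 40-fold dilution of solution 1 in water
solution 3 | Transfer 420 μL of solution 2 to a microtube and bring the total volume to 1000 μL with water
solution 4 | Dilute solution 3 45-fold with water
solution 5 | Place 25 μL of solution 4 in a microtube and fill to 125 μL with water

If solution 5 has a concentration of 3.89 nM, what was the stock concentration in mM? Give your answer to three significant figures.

Step 1: 60-fold → factor 60
Step 2: 40-fold → factor 40
Step 3: 420 μL brought to 1000 μL → factor 1000/420 = 2.381
Step 4: 45-fold → factor 45
Step 5: 25 μL brought to 125 μL → factor 125/25 = 5
Overall dilution factor = 60 × 40 × 2.381 × 45 × 5 = 1.2857 × 10^6
Stock = 3.89 nM × 1.2857 × 10^6 = 5.001 × 10^6 nM = 5.00 mM

5.00 mM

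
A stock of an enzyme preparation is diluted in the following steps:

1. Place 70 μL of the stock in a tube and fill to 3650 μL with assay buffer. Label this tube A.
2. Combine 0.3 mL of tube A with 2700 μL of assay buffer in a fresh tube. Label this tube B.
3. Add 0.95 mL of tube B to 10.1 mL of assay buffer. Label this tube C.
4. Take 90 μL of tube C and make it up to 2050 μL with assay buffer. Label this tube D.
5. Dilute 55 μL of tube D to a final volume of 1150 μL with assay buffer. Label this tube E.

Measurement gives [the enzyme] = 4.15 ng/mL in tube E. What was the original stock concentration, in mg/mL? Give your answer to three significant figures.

12.0 mg/mL

Step 1: 70 μL brought to 3650 μL → factor 3650/70 = 52.143
Step 2: 0.3 mL + 2700 μL = 3 mL total → factor 3/0.3 = 10
Step 3: 0.95 mL + 10.1 mL = 11.05 mL total → factor 11.05/0.95 = 11.632
Step 4: 90 μL brought to 2050 μL → factor 2050/90 = 22.778
Step 5: 55 μL brought to 1150 μL → factor 1150/55 = 20.909
Overall dilution factor = 52.143 × 10 × 11.632 × 22.778 × 20.909 = 2.8886 × 10^6
Stock = 4.15 ng/mL × 2.8886 × 10^6 = 1.199 × 10^7 ng/mL = 12.0 mg/mL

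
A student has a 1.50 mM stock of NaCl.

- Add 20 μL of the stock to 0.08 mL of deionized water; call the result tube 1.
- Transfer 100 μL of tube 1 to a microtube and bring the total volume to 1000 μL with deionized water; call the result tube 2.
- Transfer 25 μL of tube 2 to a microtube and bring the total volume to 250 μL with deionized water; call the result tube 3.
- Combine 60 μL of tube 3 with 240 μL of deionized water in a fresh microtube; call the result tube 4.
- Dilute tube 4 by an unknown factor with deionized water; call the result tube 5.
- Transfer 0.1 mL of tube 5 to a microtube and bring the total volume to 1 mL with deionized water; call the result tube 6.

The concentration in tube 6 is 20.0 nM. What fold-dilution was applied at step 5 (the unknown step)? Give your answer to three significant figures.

3.00-fold

Step 1: 20 μL + 0.08 mL = 100 μL total → factor 100/20 = 5
Step 2: 100 μL brought to 1000 μL → factor 1000/100 = 10
Step 3: 25 μL brought to 250 μL → factor 250/25 = 10
Step 4: 60 μL + 240 μL = 300 μL total → factor 300/60 = 5
Step 5: unknown factor x
Step 6: 0.1 mL brought to 1 mL → factor 1/0.1 = 10
Product of known-step factors = 25000
Overall factor = 1.50 mM / (20.0 nM) = 75000
x = 75000 / 25000 = 3.00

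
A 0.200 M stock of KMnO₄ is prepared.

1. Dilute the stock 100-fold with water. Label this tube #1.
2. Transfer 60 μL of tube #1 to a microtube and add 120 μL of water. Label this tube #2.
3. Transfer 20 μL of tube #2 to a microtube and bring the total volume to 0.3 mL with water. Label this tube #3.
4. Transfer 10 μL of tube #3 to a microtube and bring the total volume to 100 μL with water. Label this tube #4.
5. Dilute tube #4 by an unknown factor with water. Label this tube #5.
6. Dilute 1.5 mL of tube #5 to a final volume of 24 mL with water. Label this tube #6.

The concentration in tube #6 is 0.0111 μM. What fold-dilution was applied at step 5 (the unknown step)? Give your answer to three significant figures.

25.0-fold

Step 1: 100-fold → factor 100
Step 2: 60 μL + 120 μL = 180 μL total → factor 180/60 = 3
Step 3: 20 μL brought to 0.3 mL → factor 300/20 = 15
Step 4: 10 μL brought to 100 μL → factor 100/10 = 10
Step 5: unknown factor x
Step 6: 1.5 mL brought to 24 mL → factor 24/1.5 = 16
Product of known-step factors = 7.2 × 10^5
Overall factor = 0.200 M / (0.0111 μM) = 1.8018 × 10^7
x = 1.8018 × 10^7 / 7.2 × 10^5 = 25.0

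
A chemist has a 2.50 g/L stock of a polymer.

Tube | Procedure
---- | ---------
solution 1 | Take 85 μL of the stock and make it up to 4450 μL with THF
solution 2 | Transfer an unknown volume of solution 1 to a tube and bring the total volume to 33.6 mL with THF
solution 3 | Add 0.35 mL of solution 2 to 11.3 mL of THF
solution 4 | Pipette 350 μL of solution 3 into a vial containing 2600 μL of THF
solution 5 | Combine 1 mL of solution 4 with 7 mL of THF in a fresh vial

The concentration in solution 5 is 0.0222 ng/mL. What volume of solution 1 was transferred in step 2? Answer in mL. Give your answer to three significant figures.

Step 1: 85 μL brought to 4450 μL → factor 4450/85 = 52.353
Step 2: v brought to 33.6 mL → factor = 33.6 mL/v
Step 3: 0.35 mL + 11.3 mL = 11.65 mL total → factor 11.65/0.35 = 33.286
Step 4: 350 μL + 2600 μL = 2950 μL total → factor 2950/350 = 8.4286
Step 5: 1 mL + 7 mL = 8 mL total → factor 8/1 = 8
Product of known-step factors = 1.175 × 10^5
Overall factor = 2.50 g/L / (0.0222 ng/mL) = 1.1261 × 10^8
Step-2 factor = 1.1261 × 10^8 / 1.175 × 10^5 = 958.39
v = 33.6 mL / 958.39 = 0.0351 mL

0.0351 mL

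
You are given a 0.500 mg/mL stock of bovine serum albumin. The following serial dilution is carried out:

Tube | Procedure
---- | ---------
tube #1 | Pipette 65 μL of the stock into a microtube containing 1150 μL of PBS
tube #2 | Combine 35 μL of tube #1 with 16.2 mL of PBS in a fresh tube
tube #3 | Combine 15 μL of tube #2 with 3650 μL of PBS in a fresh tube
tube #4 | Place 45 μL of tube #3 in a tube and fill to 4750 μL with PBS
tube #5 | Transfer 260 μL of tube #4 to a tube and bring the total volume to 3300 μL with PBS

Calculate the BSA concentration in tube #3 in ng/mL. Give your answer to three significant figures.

0.236 ng/mL

Step 1: 65 μL + 1150 μL = 1215 μL total → factor 1215/65 = 18.692
Step 2: 35 μL + 16.2 mL = 16235 μL total → factor 16235/35 = 463.86
Step 3: 15 μL + 3650 μL = 3665 μL total → factor 3665/15 = 244.33
Dilution factor through tube #3 = 18.692 × 463.86 × 244.33 = 2.1185 × 10^6
[tube #3] = 0.500 mg/mL / 2.1185 × 10^6 = 2.360 × 10^-7 mg/mL = 0.236 ng/mL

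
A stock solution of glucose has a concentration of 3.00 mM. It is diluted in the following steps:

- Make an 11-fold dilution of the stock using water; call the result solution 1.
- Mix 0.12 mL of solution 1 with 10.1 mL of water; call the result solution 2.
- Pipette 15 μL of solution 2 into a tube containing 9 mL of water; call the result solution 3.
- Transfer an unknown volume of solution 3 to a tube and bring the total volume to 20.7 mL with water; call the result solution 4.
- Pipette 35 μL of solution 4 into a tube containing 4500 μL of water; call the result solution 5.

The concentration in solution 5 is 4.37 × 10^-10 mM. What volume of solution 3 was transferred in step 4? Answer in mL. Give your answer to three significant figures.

Step 1: 11-fold → factor 11
Step 2: 0.12 mL + 10.1 mL = 10.22 mL total → factor 10.22/0.12 = 85.167
Step 3: 15 μL + 9 mL = 9015 μL total → factor 9015/15 = 601
Step 4: v brought to 20.7 mL → factor = 20.7 mL/v
Step 5: 35 μL + 4500 μL = 4535 μL total → factor 4535/35 = 129.57
Product of known-step factors = 7.2953 × 10^7
Overall factor = 3.00 mM / (4.37 × 10^-10 mM) = 6.865 × 10^9
Step-4 factor = 6.865 × 10^9 / 7.2953 × 10^7 = 94.101
v = 20.7 mL / 94.101 = 0.220 mL

0.220 mL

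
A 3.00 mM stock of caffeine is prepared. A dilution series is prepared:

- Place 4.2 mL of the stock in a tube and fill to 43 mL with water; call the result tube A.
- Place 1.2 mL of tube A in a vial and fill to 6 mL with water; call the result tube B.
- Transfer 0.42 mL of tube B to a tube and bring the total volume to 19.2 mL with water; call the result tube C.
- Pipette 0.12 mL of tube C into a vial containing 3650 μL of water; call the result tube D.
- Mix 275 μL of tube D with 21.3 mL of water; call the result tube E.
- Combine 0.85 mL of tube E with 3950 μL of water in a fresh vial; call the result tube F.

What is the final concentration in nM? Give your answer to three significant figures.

0.0921 nM

Step 1: 4.2 mL brought to 43 mL → factor 43/4.2 = 10.238
Step 2: 1.2 mL brought to 6 mL → factor 6/1.2 = 5
Step 3: 0.42 mL brought to 19.2 mL → factor 19.2/0.42 = 45.714
Step 4: 0.12 mL + 3650 μL = 3.77 mL total → factor 3.77/0.12 = 31.417
Step 5: 275 μL + 21.3 mL = 21575 μL total → factor 21575/275 = 78.455
Step 6: 0.85 mL + 3950 μL = 4.8 mL total → factor 4.8/0.85 = 5.6471
Overall dilution factor = 10.238 × 5 × 45.714 × 31.417 × 78.455 × 5.6471 = 3.2572 × 10^7
Final = 3.00 mM / 3.2572 × 10^7 = 9.210 × 10^-8 mM = 0.0921 nM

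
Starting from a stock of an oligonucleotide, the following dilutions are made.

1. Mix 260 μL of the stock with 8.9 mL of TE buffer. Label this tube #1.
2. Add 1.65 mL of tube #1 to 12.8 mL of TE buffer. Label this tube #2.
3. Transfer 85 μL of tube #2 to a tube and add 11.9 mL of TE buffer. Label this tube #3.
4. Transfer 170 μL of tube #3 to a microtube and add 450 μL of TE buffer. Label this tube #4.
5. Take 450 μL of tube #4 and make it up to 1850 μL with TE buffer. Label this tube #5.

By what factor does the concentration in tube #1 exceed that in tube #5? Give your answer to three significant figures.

Step 1: 260 μL + 8.9 mL = 9160 μL total → factor 9160/260 = 35.231
Step 2: 1.65 mL + 12.8 mL = 14.45 mL total → factor 14.45/1.65 = 8.7576
Step 3: 85 μL + 11.9 mL = 11985 μL total → factor 11985/85 = 141
Step 4: 170 μL + 450 μL = 620 μL total → factor 620/170 = 3.6471
Step 5: 450 μL brought to 1850 μL → factor 1850/450 = 4.1111
Dilution factor to tube #1 = 35.231; to tube #5 = 6.5227 × 10^5
[tube #1]/[tube #5] = (factor to tube #5)/(factor to tube #1) = 6.5227 × 10^5/35.231 = 1.85 × 10^4

1.85 × 10^4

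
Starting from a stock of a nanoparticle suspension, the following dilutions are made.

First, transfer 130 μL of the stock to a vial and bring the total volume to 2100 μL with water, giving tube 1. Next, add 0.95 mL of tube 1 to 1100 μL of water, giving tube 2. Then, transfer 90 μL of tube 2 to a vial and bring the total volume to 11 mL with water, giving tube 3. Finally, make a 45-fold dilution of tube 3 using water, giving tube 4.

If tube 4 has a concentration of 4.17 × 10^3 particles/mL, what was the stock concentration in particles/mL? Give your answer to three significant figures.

Step 1: 130 μL brought to 2100 μL → factor 2100/130 = 16.154
Step 2: 0.95 mL + 1100 μL = 2.05 mL total → factor 2.05/0.95 = 2.1579
Step 3: 90 μL brought to 11 mL → factor 11000/90 = 122.22
Step 4: 45-fold → factor 45
Overall dilution factor = 16.154 × 2.1579 × 122.22 × 45 = 1.9172 × 10^5
Stock = 4.17 × 10^3 particles/mL × 1.9172 × 10^5 = 7.99 × 10^8 particles/mL

7.99 × 10^8 particles/mL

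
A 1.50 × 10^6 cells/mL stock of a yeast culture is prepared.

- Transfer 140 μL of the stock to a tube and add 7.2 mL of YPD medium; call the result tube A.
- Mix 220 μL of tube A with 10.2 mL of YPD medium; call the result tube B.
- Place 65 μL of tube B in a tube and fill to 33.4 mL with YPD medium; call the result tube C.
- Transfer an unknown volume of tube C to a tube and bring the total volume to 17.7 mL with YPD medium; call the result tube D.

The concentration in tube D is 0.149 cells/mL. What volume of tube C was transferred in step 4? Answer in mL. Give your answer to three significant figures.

Step 1: 140 μL + 7.2 mL = 7340 μL total → factor 7340/140 = 52.429
Step 2: 220 μL + 10.2 mL = 10420 μL total → factor 10420/220 = 47.364
Step 3: 65 μL brought to 33.4 mL → factor 33400/65 = 513.85
Step 4: v brought to 17.7 mL → factor = 17.7 mL/v
Product of known-step factors = 1.276 × 10^6
Overall factor = 1.50 × 10^6 cells/mL / (0.149 cells/mL) = 1.0067 × 10^7
Step-4 factor = 1.0067 × 10^7 / 1.276 × 10^6 = 7.8897
v = 17.7 mL / 7.8897 = 2.24 mL

2.24 mL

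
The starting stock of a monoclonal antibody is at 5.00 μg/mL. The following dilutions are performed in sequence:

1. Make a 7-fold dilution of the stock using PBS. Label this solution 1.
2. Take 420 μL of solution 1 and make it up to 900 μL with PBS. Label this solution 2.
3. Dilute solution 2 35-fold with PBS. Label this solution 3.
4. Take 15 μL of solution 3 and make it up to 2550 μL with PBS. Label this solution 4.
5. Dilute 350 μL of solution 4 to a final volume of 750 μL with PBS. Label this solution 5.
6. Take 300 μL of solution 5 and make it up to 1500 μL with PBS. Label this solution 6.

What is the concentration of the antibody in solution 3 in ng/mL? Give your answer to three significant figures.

Step 1: 7-fold → factor 7
Step 2: 420 μL brought to 900 μL → factor 900/420 = 2.1429
Step 3: 35-fold → factor 35
Dilution factor through solution 3 = 7 × 2.1429 × 35 = 525
[solution 3] = 5.00 μg/mL / 525 = 0.009524 μg/mL = 9.52 ng/mL

9.52 ng/mL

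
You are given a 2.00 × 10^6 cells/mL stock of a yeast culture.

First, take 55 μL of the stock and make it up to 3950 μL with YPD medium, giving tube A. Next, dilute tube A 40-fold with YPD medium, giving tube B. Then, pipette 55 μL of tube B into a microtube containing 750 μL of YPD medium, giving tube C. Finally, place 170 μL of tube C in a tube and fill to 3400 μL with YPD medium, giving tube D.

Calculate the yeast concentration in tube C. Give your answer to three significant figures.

47.6 cells/mL

Step 1: 55 μL brought to 3950 μL → factor 3950/55 = 71.818
Step 2: 40-fold → factor 40
Step 3: 55 μL + 750 μL = 805 μL total → factor 805/55 = 14.636
Dilution factor through tube C = 71.818 × 40 × 14.636 = 42046
[tube C] = 2.00 × 10^6 cells/mL / 42046 = 47.6 cells/mL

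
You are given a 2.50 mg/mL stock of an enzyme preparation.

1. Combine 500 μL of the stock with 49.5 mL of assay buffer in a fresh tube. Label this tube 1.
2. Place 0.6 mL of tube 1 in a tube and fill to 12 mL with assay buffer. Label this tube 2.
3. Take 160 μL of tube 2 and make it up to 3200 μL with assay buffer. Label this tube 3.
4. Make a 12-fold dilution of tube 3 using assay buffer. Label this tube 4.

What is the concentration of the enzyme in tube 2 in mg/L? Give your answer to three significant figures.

Step 1: 500 μL + 49.5 mL = 50000 μL total → factor 50000/500 = 100
Step 2: 0.6 mL brought to 12 mL → factor 12/0.6 = 20
Dilution factor through tube 2 = 100 × 20 = 2000
[tube 2] = 2.50 mg/mL / 2000 = 0.001250 mg/mL = 1.25 mg/L

1.25 mg/L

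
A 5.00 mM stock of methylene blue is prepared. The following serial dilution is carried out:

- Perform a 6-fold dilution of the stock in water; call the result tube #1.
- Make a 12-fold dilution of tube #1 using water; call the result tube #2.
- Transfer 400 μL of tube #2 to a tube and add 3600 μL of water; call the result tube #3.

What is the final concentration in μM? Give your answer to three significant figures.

Step 1: 6-fold → factor 6
Step 2: 12-fold → factor 12
Step 3: 400 μL + 3600 μL = 4000 μL total → factor 4000/400 = 10
Overall dilution factor = 6 × 12 × 10 = 720
Final = 5.00 mM / 720 = 0.006944 mM = 6.94 μM

6.94 μM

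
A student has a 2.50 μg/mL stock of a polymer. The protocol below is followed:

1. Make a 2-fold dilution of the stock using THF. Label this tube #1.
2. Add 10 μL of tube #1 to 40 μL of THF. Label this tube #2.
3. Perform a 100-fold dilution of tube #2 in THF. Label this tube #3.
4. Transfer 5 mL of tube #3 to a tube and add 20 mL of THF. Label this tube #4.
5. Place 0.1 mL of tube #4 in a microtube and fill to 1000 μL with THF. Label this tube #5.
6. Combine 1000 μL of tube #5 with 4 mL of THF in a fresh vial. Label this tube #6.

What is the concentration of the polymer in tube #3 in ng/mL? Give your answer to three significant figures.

Step 1: 2-fold → factor 2
Step 2: 10 μL + 40 μL = 50 μL total → factor 50/10 = 5
Step 3: 100-fold → factor 100
Dilution factor through tube #3 = 2 × 5 × 100 = 1000
[tube #3] = 2.50 μg/mL / 1000 = 0.002500 μg/mL = 2.50 ng/mL

2.50 ng/mL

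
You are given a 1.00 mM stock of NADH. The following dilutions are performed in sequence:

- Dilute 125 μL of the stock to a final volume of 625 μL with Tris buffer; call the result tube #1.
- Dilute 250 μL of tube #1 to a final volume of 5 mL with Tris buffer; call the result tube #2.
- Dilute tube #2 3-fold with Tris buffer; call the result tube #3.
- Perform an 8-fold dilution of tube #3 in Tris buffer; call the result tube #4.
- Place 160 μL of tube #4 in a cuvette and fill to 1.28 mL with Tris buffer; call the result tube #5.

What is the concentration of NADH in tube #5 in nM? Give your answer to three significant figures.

Step 1: 125 μL brought to 625 μL → factor 625/125 = 5
Step 2: 250 μL brought to 5 mL → factor 5000/250 = 20
Step 3: 3-fold → factor 3
Step 4: 8-fold → factor 8
Step 5: 160 μL brought to 1.28 mL → factor 1280/160 = 8
Overall dilution factor = 5 × 20 × 3 × 8 × 8 = 19200
Final = 1.00 mM / 19200 = 5.208 × 10^-5 mM = 52.1 nM

52.1 nM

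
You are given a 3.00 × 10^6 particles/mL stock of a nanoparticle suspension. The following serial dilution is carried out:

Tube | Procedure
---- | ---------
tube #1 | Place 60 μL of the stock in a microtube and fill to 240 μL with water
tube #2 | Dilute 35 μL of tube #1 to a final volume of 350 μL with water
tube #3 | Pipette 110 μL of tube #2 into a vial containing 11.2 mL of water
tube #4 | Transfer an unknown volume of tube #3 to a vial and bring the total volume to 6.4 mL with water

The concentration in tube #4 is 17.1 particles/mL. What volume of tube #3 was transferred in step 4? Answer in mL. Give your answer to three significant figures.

0.150 mL

Step 1: 60 μL brought to 240 μL → factor 240/60 = 4
Step 2: 35 μL brought to 350 μL → factor 350/35 = 10
Step 3: 110 μL + 11.2 mL = 11310 μL total → factor 11310/110 = 102.82
Step 4: v brought to 6.4 mL → factor = 6.4 mL/v
Product of known-step factors = 4112.7
Overall factor = 3.00 × 10^6 particles/mL / (17.1 particles/mL) = 1.7544 × 10^5
Step-4 factor = 1.7544 × 10^5 / 4112.7 = 42.657
v = 6.4 mL / 42.657 = 0.150 mL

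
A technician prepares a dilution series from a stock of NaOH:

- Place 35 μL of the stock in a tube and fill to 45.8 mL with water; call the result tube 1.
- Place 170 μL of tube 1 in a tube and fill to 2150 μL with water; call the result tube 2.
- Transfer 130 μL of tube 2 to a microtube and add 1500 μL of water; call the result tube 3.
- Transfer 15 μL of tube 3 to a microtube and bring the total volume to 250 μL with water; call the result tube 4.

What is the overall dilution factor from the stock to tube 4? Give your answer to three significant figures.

3.46 × 10^6

Step 1: 35 μL brought to 45.8 mL → factor 45800/35 = 1308.6
Step 2: 170 μL brought to 2150 μL → factor 2150/170 = 12.647
Step 3: 130 μL + 1500 μL = 1630 μL total → factor 1630/130 = 12.538
Step 4: 15 μL brought to 250 μL → factor 250/15 = 16.667
Overall dilution factor = 1308.6 × 12.647 × 12.538 × 16.667 = 3.4584 × 10^6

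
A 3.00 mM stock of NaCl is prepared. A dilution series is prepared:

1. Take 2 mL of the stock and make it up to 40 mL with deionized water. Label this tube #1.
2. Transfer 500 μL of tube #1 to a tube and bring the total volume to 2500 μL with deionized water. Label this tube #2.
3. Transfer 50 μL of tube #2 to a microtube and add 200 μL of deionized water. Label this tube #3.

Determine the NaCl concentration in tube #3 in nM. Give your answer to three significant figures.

6.00 × 10^3 nM

Step 1: 2 mL brought to 40 mL → factor 40/2 = 20
Step 2: 500 μL brought to 2500 μL → factor 2500/500 = 5
Step 3: 50 μL + 200 μL = 250 μL total → factor 250/50 = 5
Overall dilution factor = 20 × 5 × 5 = 500
Final = 3.00 mM / 500 = 0.006000 mM = 6.00 × 10^3 nM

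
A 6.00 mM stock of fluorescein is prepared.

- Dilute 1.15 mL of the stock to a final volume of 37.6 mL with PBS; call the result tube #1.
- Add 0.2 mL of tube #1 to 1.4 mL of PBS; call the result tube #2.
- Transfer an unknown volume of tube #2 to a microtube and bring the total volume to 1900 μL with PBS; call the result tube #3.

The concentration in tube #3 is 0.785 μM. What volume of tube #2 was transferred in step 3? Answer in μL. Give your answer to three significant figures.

Step 1: 1.15 mL brought to 37.6 mL → factor 37.6/1.15 = 32.696
Step 2: 0.2 mL + 1.4 mL = 1.6 mL total → factor 1.6/0.2 = 8
Step 3: v brought to 1900 μL → factor = 1900 μL/v
Product of known-step factors = 261.57
Overall factor = 6.00 mM / (0.785 μM) = 7643.3
Step-3 factor = 7643.3 / 261.57 = 29.221
v = 1900 μL / 29.221 = 65.0 μL

65.0 μL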